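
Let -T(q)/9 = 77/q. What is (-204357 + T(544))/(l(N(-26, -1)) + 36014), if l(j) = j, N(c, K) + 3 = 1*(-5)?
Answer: -37056967/6529088 ≈ -5.6757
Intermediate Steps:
N(c, K) = -8 (N(c, K) = -3 + 1*(-5) = -3 - 5 = -8)
T(q) = -693/q
(-204357 + T(544))/(l(N(-26, -1)) + 36014) = (-204357 - 693/544)/(-8 + 36014) = (-204357 - 693*1/544)/36006 = (-204357 - 693/544)*(1/36006) = -111170901/544*1/36006 = -37056967/6529088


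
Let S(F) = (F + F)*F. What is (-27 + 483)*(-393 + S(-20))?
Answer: 185592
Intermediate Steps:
S(F) = 2*F**2 (S(F) = (2*F)*F = 2*F**2)
(-27 + 483)*(-393 + S(-20)) = (-27 + 483)*(-393 + 2*(-20)**2) = 456*(-393 + 2*400) = 456*(-393 + 800) = 456*407 = 185592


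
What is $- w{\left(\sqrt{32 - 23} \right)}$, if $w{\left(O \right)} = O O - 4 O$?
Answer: $3$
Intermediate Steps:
$w{\left(O \right)} = O^{2} - 4 O$
$- w{\left(\sqrt{32 - 23} \right)} = - \sqrt{32 - 23} \left(-4 + \sqrt{32 - 23}\right) = - \sqrt{9} \left(-4 + \sqrt{9}\right) = - 3 \left(-4 + 3\right) = - 3 \left(-1\right) = \left(-1\right) \left(-3\right) = 3$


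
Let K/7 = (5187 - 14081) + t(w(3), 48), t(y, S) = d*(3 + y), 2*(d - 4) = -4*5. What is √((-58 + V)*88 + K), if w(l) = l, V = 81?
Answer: I*√60486 ≈ 245.94*I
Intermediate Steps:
d = -6 (d = 4 + (-4*5)/2 = 4 + (½)*(-20) = 4 - 10 = -6)
t(y, S) = -18 - 6*y (t(y, S) = -6*(3 + y) = -18 - 6*y)
K = -62510 (K = 7*((5187 - 14081) + (-18 - 6*3)) = 7*(-8894 + (-18 - 18)) = 7*(-8894 - 36) = 7*(-8930) = -62510)
√((-58 + V)*88 + K) = √((-58 + 81)*88 - 62510) = √(23*88 - 62510) = √(2024 - 62510) = √(-60486) = I*√60486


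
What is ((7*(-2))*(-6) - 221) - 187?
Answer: -324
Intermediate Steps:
((7*(-2))*(-6) - 221) - 187 = (-14*(-6) - 221) - 187 = (84 - 221) - 187 = -137 - 187 = -324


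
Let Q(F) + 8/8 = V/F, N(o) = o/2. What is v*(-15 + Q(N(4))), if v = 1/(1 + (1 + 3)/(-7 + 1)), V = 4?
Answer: -42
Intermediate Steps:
N(o) = o/2 (N(o) = o*(1/2) = o/2)
v = 3 (v = 1/(1 + 4/(-6)) = 1/(1 + 4*(-1/6)) = 1/(1 - 2/3) = 1/(1/3) = 3)
Q(F) = -1 + 4/F
v*(-15 + Q(N(4))) = 3*(-15 + (4 - 4/2)/(((1/2)*4))) = 3*(-15 + (4 - 1*2)/2) = 3*(-15 + (4 - 2)/2) = 3*(-15 + (1/2)*2) = 3*(-15 + 1) = 3*(-14) = -42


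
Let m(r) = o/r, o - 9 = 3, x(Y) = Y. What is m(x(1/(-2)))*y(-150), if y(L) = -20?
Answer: 480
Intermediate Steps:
o = 12 (o = 9 + 3 = 12)
m(r) = 12/r
m(x(1/(-2)))*y(-150) = (12/(1/(-2)))*(-20) = (12/(-½))*(-20) = (12*(-2))*(-20) = -24*(-20) = 480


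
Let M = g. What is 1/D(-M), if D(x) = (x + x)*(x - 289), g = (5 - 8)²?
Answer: 1/5364 ≈ 0.00018643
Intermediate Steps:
g = 9 (g = (-3)² = 9)
M = 9
D(x) = 2*x*(-289 + x) (D(x) = (2*x)*(-289 + x) = 2*x*(-289 + x))
1/D(-M) = 1/(2*(-1*9)*(-289 - 1*9)) = 1/(2*(-9)*(-289 - 9)) = 1/(2*(-9)*(-298)) = 1/5364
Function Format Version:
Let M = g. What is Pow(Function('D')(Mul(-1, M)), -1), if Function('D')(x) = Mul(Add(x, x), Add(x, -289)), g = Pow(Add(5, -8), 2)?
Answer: Rational(1, 5364) ≈ 0.00018643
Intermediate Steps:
g = 9 (g = Pow(-3, 2) = 9)
M = 9
Function('D')(x) = Mul(2, x, Add(-289, x)) (Function('D')(x) = Mul(Mul(2, x), Add(-289, x)) = Mul(2, x, Add(-289, x)))
Pow(Function('D')(Mul(-1, M)), -1) = Pow(Mul(2, Mul(-1, 9), Add(-289, Mul(-1, 9))), -1) = Pow(Mul(2, -9, Add(-289, -9)), -1) = Pow(Mul(2, -9, -298), -1) = Pow(5364, -1) = Rational(1, 5364)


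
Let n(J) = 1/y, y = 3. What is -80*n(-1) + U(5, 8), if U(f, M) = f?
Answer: -65/3 ≈ -21.667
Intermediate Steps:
n(J) = ⅓ (n(J) = 1/3 = ⅓)
-80*n(-1) + U(5, 8) = -80*⅓ + 5 = -80/3 + 5 = -65/3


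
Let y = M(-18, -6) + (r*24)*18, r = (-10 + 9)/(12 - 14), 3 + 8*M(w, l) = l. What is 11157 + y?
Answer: 90975/8 ≈ 11372.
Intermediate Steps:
M(w, l) = -3/8 + l/8
r = 1/2 (r = -1/(-2) = -1*(-1/2) = 1/2 ≈ 0.50000)
y = 1719/8 (y = (-3/8 + (1/8)*(-6)) + ((1/2)*24)*18 = (-3/8 - 3/4) + 12*18 = -9/8 + 216 = 1719/8 ≈ 214.88)
11157 + y = 11157 + 1719/8 = 90975/8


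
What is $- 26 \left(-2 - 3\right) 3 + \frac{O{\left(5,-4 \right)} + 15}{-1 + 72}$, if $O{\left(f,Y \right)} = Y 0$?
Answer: $\frac{27705}{71} \approx 390.21$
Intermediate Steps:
$O{\left(f,Y \right)} = 0$
$- 26 \left(-2 - 3\right) 3 + \frac{O{\left(5,-4 \right)} + 15}{-1 + 72} = - 26 \left(-2 - 3\right) 3 + \frac{0 + 15}{-1 + 72} = - 26 \left(\left(-5\right) 3\right) + \frac{15}{71} = \left(-26\right) \left(-15\right) + 15 \cdot \frac{1}{71} = 390 + \frac{15}{71} = \frac{27705}{71}$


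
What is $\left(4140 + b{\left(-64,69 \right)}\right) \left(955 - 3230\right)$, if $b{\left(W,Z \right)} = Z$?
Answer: $-9575475$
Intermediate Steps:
$\left(4140 + b{\left(-64,69 \right)}\right) \left(955 - 3230\right) = \left(4140 + 69\right) \left(955 - 3230\right) = 4209 \left(-2275\right) = -9575475$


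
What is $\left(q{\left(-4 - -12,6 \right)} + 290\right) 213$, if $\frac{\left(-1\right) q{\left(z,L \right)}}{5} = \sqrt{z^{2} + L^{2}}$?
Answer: $51120$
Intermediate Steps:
$q{\left(z,L \right)} = - 5 \sqrt{L^{2} + z^{2}}$ ($q{\left(z,L \right)} = - 5 \sqrt{z^{2} + L^{2}} = - 5 \sqrt{L^{2} + z^{2}}$)
$\left(q{\left(-4 - -12,6 \right)} + 290\right) 213 = \left(- 5 \sqrt{6^{2} + \left(-4 - -12\right)^{2}} + 290\right) 213 = \left(- 5 \sqrt{36 + \left(-4 + 12\right)^{2}} + 290\right) 213 = \left(- 5 \sqrt{36 + 8^{2}} + 290\right) 213 = \left(- 5 \sqrt{36 + 64} + 290\right) 213 = \left(- 5 \sqrt{100} + 290\right) 213 = \left(\left(-5\right) 10 + 290\right) 213 = \left(-50 + 290\right) 213 = 240 \cdot 213 = 51120$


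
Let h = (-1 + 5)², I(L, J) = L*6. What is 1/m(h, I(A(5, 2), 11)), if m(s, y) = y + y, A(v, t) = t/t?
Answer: 1/12 ≈ 0.083333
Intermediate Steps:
A(v, t) = 1
I(L, J) = 6*L
h = 16 (h = 4² = 16)
m(s, y) = 2*y
1/m(h, I(A(5, 2), 11)) = 1/(2*(6*1)) = 1/(2*6) = 1/12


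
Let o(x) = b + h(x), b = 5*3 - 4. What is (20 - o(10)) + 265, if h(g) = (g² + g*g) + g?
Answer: 64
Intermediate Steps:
b = 11 (b = 15 - 4 = 11)
h(g) = g + 2*g² (h(g) = (g² + g²) + g = 2*g² + g = g + 2*g²)
o(x) = 11 + x*(1 + 2*x)
(20 - o(10)) + 265 = (20 - (11 + 10*(1 + 2*10))) + 265 = (20 - (11 + 10*(1 + 20))) + 265 = (20 - (11 + 10*21)) + 265 = (20 - (11 + 210)) + 265 = (20 - 1*221) + 265 = (20 - 221) + 265 = -201 + 265 = 64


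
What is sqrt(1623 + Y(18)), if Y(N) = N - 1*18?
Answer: sqrt(1623) ≈ 40.286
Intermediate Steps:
Y(N) = -18 + N (Y(N) = N - 18 = -18 + N)
sqrt(1623 + Y(18)) = sqrt(1623 + (-18 + 18)) = sqrt(1623 + 0) = sqrt(1623)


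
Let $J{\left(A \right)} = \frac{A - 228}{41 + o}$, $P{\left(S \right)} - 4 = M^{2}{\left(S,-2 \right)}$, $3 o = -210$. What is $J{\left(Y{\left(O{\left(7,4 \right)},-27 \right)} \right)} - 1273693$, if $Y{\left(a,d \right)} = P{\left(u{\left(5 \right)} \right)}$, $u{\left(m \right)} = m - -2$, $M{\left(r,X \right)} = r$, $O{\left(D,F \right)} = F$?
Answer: $- \frac{36936922}{29} \approx -1.2737 \cdot 10^{6}$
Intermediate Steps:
$o = -70$ ($o = \frac{1}{3} \left(-210\right) = -70$)
$u{\left(m \right)} = 2 + m$ ($u{\left(m \right)} = m + 2 = 2 + m$)
$P{\left(S \right)} = 4 + S^{2}$
$Y{\left(a,d \right)} = 53$ ($Y{\left(a,d \right)} = 4 + \left(2 + 5\right)^{2} = 4 + 7^{2} = 4 + 49 = 53$)
$J{\left(A \right)} = \frac{228}{29} - \frac{A}{29}$ ($J{\left(A \right)} = \frac{A - 228}{41 - 70} = \frac{-228 + A}{-29} = \left(-228 + A\right) \left(- \frac{1}{29}\right) = \frac{228}{29} - \frac{A}{29}$)
$J{\left(Y{\left(O{\left(7,4 \right)},-27 \right)} \right)} - 1273693 = \left(\frac{228}{29} - \frac{53}{29}\right) - 1273693 = \frac{175}{29} - 1273693 = - \frac{36936922}{29}$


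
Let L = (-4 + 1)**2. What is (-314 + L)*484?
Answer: -147620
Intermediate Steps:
L = 9 (L = (-3)**2 = 9)
(-314 + L)*484 = (-314 + 9)*484 = -305*484 = -147620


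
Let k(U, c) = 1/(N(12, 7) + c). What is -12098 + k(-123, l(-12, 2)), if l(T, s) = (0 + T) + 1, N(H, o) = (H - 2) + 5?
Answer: -48391/4 ≈ -12098.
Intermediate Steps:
N(H, o) = 3 + H (N(H, o) = (-2 + H) + 5 = 3 + H)
l(T, s) = 1 + T (l(T, s) = T + 1 = 1 + T)
k(U, c) = 1/(15 + c) (k(U, c) = 1/((3 + 12) + c) = 1/(15 + c))
-12098 + k(-123, l(-12, 2)) = -12098 + 1/(15 + (1 - 12)) = -12098 + 1/(15 - 11) = -12098 + 1/4 = -12098 + ¼ = -48391/4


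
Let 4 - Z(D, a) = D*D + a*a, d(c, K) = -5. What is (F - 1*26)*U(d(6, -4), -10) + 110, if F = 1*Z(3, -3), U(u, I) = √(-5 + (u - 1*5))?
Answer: 110 - 40*I*√15 ≈ 110.0 - 154.92*I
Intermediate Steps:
U(u, I) = √(-10 + u) (U(u, I) = √(-5 + (u - 5)) = √(-5 + (-5 + u)) = √(-10 + u))
Z(D, a) = 4 - D² - a² (Z(D, a) = 4 - (D*D + a*a) = 4 - (D² + a²) = 4 + (-D² - a²) = 4 - D² - a²)
F = -14 (F = 1*(4 - 1*3² - 1*(-3)²) = 1*(4 - 1*9 - 1*9) = 1*(4 - 9 - 9) = 1*(-14) = -14)
(F - 1*26)*U(d(6, -4), -10) + 110 = (-14 - 1*26)*√(-10 - 5) + 110 = (-14 - 26)*√(-15) + 110 = -40*I*√15 + 110 = 110 - 40*I*√15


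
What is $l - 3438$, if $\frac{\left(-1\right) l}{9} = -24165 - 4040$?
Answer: $250407$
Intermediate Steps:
$l = 253845$ ($l = - 9 \left(-24165 - 4040\right) = \left(-9\right) \left(-28205\right) = 253845$)
$l - 3438 = 253845 - 3438 = 250407$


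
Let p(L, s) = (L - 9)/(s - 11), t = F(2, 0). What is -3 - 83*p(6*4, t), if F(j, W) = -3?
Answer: 1203/14 ≈ 85.929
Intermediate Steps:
t = -3
p(L, s) = (-9 + L)/(-11 + s)
-3 - 83*p(6*4, t) = -3 - 83*(-9 + 6*4)/(-11 - 3) = -3 - 83*(-9 + 24)/(-14) = -3 - (-83)*15/14 = -3 - 83*(-15/14) = -3 + 1245/14 = 1203/14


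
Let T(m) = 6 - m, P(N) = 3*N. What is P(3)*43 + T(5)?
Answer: 388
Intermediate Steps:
P(3)*43 + T(5) = (3*3)*43 + (6 - 1*5) = 9*43 + (6 - 5) = 387 + 1 = 388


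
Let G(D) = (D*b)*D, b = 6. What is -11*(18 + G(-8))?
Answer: -4422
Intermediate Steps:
G(D) = 6*D**2 (G(D) = (D*6)*D = (6*D)*D = 6*D**2)
-11*(18 + G(-8)) = -11*(18 + 6*(-8)**2) = -11*(18 + 6*64) = -11*(18 + 384) = -11*402 = -4422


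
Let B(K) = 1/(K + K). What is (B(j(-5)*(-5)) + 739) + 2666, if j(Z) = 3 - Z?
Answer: 272399/80 ≈ 3405.0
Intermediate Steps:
B(K) = 1/(2*K)
(B(j(-5)*(-5)) + 739) + 2666 = (1/(2*(((3 - 1*(-5))*(-5)))) + 739) + 2666 = (1/(2*(((3 + 5)*(-5)))) + 739) + 2666 = (1/(2*((8*(-5)))) + 739) + 2666 = ((½)/(-40) + 739) + 2666 = ((½)*(-1/40) + 739) + 2666 = (-1/80 + 739) + 2666 = 59119/80 + 2666 = 272399/80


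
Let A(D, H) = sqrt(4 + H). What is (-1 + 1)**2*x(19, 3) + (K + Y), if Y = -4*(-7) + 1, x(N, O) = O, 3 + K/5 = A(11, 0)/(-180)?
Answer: 251/18 ≈ 13.944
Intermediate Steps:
K = -271/18 (K = -15 + 5*(sqrt(4 + 0)/(-180)) = -15 + 5*(sqrt(4)*(-1/180)) = -15 + 5*(2*(-1/180)) = -15 + 5*(-1/90) = -15 - 1/18 = -271/18 ≈ -15.056)
Y = 29 (Y = 28 + 1 = 29)
(-1 + 1)**2*x(19, 3) + (K + Y) = (-1 + 1)**2*3 + (-271/18 + 29) = 0**2*3 + 251/18 = 0*3 + 251/18 = 0 + 251/18 = 251/18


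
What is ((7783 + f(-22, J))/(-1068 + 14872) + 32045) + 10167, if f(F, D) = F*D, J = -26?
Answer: 582702803/13804 ≈ 42213.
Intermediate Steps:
f(F, D) = D*F
((7783 + f(-22, J))/(-1068 + 14872) + 32045) + 10167 = ((7783 - 26*(-22))/(-1068 + 14872) + 32045) + 10167 = ((7783 + 572)/13804 + 32045) + 10167 = (8355*(1/13804) + 32045) + 10167 = (8355/13804 + 32045) + 10167 = 442357535/13804 + 10167 = 582702803/13804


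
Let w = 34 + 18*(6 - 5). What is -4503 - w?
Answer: -4555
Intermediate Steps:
w = 52 (w = 34 + 18*1 = 34 + 18 = 52)
-4503 - w = -4503 - 1*52 = -4503 - 52 = -4555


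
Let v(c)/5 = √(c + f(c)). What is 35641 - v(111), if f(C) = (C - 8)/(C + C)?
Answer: 35641 - 35*√112110/222 ≈ 35588.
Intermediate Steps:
f(C) = (-8 + C)/(2*C) (f(C) = (-8 + C)/((2*C)) = (-8 + C)*(1/(2*C)) = (-8 + C)/(2*C))
v(c) = 5*√(c + (-8 + c)/(2*c))
35641 - v(111) = 35641 - 5*√(2 - 16/111 + 4*111)/2 = 35641 - 5*√(2 - 16*1/111 + 444)/2 = 35641 - 5*√(2 - 16/111 + 444)/2 = 35641 - 5*√(49490/111)/2 = 35641 - 5*7*√112110/111/2 = 35641 - 35*√112110/222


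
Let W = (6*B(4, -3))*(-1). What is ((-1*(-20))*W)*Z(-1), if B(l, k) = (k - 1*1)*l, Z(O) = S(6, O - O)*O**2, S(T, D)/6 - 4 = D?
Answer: 46080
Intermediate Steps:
S(T, D) = 24 + 6*D
Z(O) = 24*O**2 (Z(O) = (24 + 6*(O - O))*O**2 = (24 + 6*0)*O**2 = (24 + 0)*O**2 = 24*O**2)
B(l, k) = l*(-1 + k) (B(l, k) = (k - 1)*l = (-1 + k)*l = l*(-1 + k))
W = 96 (W = (6*(4*(-1 - 3)))*(-1) = (6*(4*(-4)))*(-1) = (6*(-16))*(-1) = -96*(-1) = 96)
((-1*(-20))*W)*Z(-1) = (-1*(-20)*96)*(24*(-1)**2) = (20*96)*(24*1) = 1920*24 = 46080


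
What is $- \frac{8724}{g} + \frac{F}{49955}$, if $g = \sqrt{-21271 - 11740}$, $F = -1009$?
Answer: $- \frac{1009}{49955} + \frac{8724 i \sqrt{33011}}{33011} \approx -0.020198 + 48.016 i$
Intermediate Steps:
$g = i \sqrt{33011}$ ($g = \sqrt{-33011} = i \sqrt{33011} \approx 181.69 i$)
$- \frac{8724}{g} + \frac{F}{49955} = - \frac{8724}{i \sqrt{33011}} - \frac{1009}{49955} = - 8724 \left(- \frac{i \sqrt{33011}}{33011}\right) - \frac{1009}{49955} = \frac{8724 i \sqrt{33011}}{33011} - \frac{1009}{49955} = - \frac{1009}{49955} + \frac{8724 i \sqrt{33011}}{33011}$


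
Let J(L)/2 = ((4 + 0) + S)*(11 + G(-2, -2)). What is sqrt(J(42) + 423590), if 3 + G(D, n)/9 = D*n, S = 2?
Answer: sqrt(423830) ≈ 651.02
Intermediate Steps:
G(D, n) = -27 + 9*D*n (G(D, n) = -27 + 9*(D*n) = -27 + 9*D*n)
J(L) = 240 (J(L) = 2*(((4 + 0) + 2)*(11 + (-27 + 9*(-2)*(-2)))) = 2*((4 + 2)*(11 + (-27 + 36))) = 2*(6*(11 + 9)) = 2*(6*20) = 2*120 = 240)
sqrt(J(42) + 423590) = sqrt(240 + 423590) = sqrt(423830)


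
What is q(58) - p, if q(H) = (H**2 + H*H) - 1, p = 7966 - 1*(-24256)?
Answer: -25495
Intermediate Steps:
p = 32222 (p = 7966 + 24256 = 32222)
q(H) = -1 + 2*H**2 (q(H) = (H**2 + H**2) - 1 = 2*H**2 - 1 = -1 + 2*H**2)
q(58) - p = (-1 + 2*58**2) - 1*32222 = (-1 + 2*3364) - 32222 = (-1 + 6728) - 32222 = 6727 - 32222 = -25495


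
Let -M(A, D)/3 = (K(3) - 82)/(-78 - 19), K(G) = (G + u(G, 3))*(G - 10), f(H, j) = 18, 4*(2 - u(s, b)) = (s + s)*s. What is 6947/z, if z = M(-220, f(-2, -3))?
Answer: -1347718/513 ≈ -2627.1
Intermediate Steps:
u(s, b) = 2 - s²/2 (u(s, b) = 2 - (s + s)*s/4 = 2 - 2*s*s/4 = 2 - s²/2)
K(G) = (-10 + G)*(2 + G - G²/2) (K(G) = (G + (2 - G²/2))*(G - 10) = (2 + G - G²/2)*(-10 + G) = (-10 + G)*(2 + G - G²/2))
M(A, D) = -513/194 (M(A, D) = -3*((-20 - 8*3 + 6*3² - ½*3³) - 82)/(-78 - 19) = -3*((-20 - 24 + 6*9 - ½*27) - 82)/(-97) = -3*((-20 - 24 + 54 - 27/2) - 82)*(-1)/97 = -3*(-7/2 - 82)*(-1)/97 = -(-513)*(-1)/(2*97) = -3*171/194 = -513/194)
z = -513/194 ≈ -2.6443
6947/z = 6947/(-513/194) = 6947*(-194/513) = -1347718/513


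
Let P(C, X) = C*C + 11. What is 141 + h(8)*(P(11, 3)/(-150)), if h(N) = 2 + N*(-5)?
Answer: 4361/25 ≈ 174.44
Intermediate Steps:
P(C, X) = 11 + C² (P(C, X) = C² + 11 = 11 + C²)
h(N) = 2 - 5*N
141 + h(8)*(P(11, 3)/(-150)) = 141 + (2 - 5*8)*((11 + 11²)/(-150)) = 141 + (2 - 40)*((11 + 121)*(-1/150)) = 141 - 5016*(-1)/150 = 141 - 38*(-22/25) = 141 + 836/25 = 4361/25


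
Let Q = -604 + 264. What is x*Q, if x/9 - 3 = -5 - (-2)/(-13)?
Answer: 85680/13 ≈ 6590.8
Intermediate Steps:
Q = -340
x = -252/13 (x = 27 + 9*(-5 - (-2)/(-13)) = 27 + 9*(-5 - (-2)*(-1)/13) = 27 + 9*(-5 - 1*2/13) = 27 + 9*(-5 - 2/13) = 27 + 9*(-67/13) = 27 - 603/13 = -252/13 ≈ -19.385)
x*Q = -252/13*(-340) = 85680/13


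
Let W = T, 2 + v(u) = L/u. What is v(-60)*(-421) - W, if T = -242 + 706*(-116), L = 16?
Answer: 1246384/15 ≈ 83092.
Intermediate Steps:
v(u) = -2 + 16/u
T = -82138 (T = -242 - 81896 = -82138)
W = -82138
v(-60)*(-421) - W = (-2 + 16/(-60))*(-421) - 1*(-82138) = (-2 + 16*(-1/60))*(-421) + 82138 = (-2 - 4/15)*(-421) + 82138 = -34/15*(-421) + 82138 = 14314/15 + 82138 = 1246384/15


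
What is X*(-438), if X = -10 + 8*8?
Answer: -23652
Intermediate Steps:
X = 54 (X = -10 + 64 = 54)
X*(-438) = 54*(-438) = -23652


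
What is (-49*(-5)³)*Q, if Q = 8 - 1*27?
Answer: -116375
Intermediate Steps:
Q = -19 (Q = 8 - 27 = -19)
(-49*(-5)³)*Q = -49*(-5)³*(-19) = -49*(-125)*(-19) = 6125*(-19) = -116375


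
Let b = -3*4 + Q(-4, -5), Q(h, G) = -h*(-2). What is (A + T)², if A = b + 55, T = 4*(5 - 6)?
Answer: 961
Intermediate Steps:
Q(h, G) = 2*h
T = -4 (T = 4*(-1) = -4)
b = -20 (b = -3*4 + 2*(-4) = -12 - 8 = -20)
A = 35 (A = -20 + 55 = 35)
(A + T)² = (35 - 4)² = 31² = 961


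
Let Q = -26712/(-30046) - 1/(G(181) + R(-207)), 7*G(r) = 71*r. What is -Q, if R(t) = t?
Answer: -152179951/171292246 ≈ -0.88842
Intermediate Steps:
G(r) = 71*r/7 (G(r) = (71*r)/7 = 71*r/7)
Q = 152179951/171292246 (Q = -26712/(-30046) - 1/((71/7)*181 - 207) = -26712*(-1/30046) - 1/(12851/7 - 207) = 13356/15023 - 1/11402/7 = 13356/15023 - 1*7/11402 = 13356/15023 - 7/11402 = 152179951/171292246 ≈ 0.88842)
-Q = -1*152179951/171292246 = -152179951/171292246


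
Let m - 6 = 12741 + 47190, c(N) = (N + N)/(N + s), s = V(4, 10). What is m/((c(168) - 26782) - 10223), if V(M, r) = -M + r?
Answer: -1738173/1073089 ≈ -1.6198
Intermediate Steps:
V(M, r) = r - M
s = 6 (s = 10 - 1*4 = 10 - 4 = 6)
c(N) = 2*N/(6 + N) (c(N) = (N + N)/(N + 6) = (2*N)/(6 + N) = 2*N/(6 + N))
m = 59937 (m = 6 + (12741 + 47190) = 6 + 59931 = 59937)
m/((c(168) - 26782) - 10223) = 59937/((2*168/(6 + 168) - 26782) - 10223) = 59937/((2*168/174 - 26782) - 10223) = 59937/((2*168*(1/174) - 26782) - 10223) = 59937/((56/29 - 26782) - 10223) = 59937/(-776622/29 - 10223) = 59937/(-1073089/29) = 59937*(-29/1073089) = -1738173/1073089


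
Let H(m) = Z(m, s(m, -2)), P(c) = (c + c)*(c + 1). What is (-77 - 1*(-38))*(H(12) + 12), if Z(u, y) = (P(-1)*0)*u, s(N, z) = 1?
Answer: -468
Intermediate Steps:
P(c) = 2*c*(1 + c) (P(c) = (2*c)*(1 + c) = 2*c*(1 + c))
Z(u, y) = 0 (Z(u, y) = ((2*(-1)*(1 - 1))*0)*u = ((2*(-1)*0)*0)*u = (0*0)*u = 0*u = 0)
H(m) = 0
(-77 - 1*(-38))*(H(12) + 12) = (-77 - 1*(-38))*(0 + 12) = (-77 + 38)*12 = -39*12 = -468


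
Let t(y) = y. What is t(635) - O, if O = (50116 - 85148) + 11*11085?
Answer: -86268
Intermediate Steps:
O = 86903 (O = -35032 + 121935 = 86903)
t(635) - O = 635 - 1*86903 = 635 - 86903 = -86268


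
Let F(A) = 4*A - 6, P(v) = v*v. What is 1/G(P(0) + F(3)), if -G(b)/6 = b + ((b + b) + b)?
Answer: -1/144 ≈ -0.0069444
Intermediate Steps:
P(v) = v²
F(A) = -6 + 4*A
G(b) = -24*b (G(b) = -6*(b + ((b + b) + b)) = -6*(b + (2*b + b)) = -6*(b + 3*b) = -24*b)
1/G(P(0) + F(3)) = 1/(-24*(0² + (-6 + 4*3))) = 1/(-24*(0 + (-6 + 12))) = 1/(-24*(0 + 6)) = 1/(-24*6) = 1/(-144) = -1/144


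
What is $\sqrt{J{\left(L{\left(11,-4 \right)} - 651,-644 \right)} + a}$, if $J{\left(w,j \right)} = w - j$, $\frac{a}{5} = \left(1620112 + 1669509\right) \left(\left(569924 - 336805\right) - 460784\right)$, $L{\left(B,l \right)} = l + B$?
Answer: $5 i \sqrt{149786312993} \approx 1.9351 \cdot 10^{6} i$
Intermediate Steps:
$L{\left(B,l \right)} = B + l$
$a = -3744657824825$ ($a = 5 \left(1620112 + 1669509\right) \left(\left(569924 - 336805\right) - 460784\right) = 5 \cdot 3289621 \left(233119 - 460784\right) = 5 \cdot 3289621 \left(-227665\right) = 5 \left(-748931564965\right) = -3744657824825$)
$\sqrt{J{\left(L{\left(11,-4 \right)} - 651,-644 \right)} + a} = \sqrt{\left(\left(\left(11 - 4\right) - 651\right) - -644\right) - 3744657824825} = \sqrt{\left(\left(7 - 651\right) + 644\right) - 3744657824825} = \sqrt{\left(-644 + 644\right) - 3744657824825} = \sqrt{0 - 3744657824825} = \sqrt{-3744657824825} = 5 i \sqrt{149786312993}$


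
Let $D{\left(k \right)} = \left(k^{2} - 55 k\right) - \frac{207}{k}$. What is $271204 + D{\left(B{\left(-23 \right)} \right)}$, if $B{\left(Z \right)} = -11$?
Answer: $\frac{2991437}{11} \approx 2.7195 \cdot 10^{5}$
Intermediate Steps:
$D{\left(k \right)} = k^{2} - \frac{207}{k} - 55 k$
$271204 + D{\left(B{\left(-23 \right)} \right)} = 271204 + \frac{-207 + \left(-11\right)^{2} \left(-55 - 11\right)}{-11} = 271204 - \frac{-207 + 121 \left(-66\right)}{11} = 271204 - \frac{-207 - 7986}{11} = 271204 - - \frac{8193}{11} = 271204 + \frac{8193}{11} = \frac{2991437}{11}$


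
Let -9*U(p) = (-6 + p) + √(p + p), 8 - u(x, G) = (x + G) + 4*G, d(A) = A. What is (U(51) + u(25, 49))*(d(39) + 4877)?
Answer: -1312572 - 4916*√102/9 ≈ -1.3181e+6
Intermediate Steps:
u(x, G) = 8 - x - 5*G (u(x, G) = 8 - ((x + G) + 4*G) = 8 - ((G + x) + 4*G) = 8 - (x + 5*G) = 8 + (-x - 5*G) = 8 - x - 5*G)
U(p) = ⅔ - p/9 - √2*√p/9 (U(p) = -((-6 + p) + √(p + p))/9 = -((-6 + p) + √(2*p))/9 = -((-6 + p) + √2*√p)/9 = -(-6 + p + √2*√p)/9 = ⅔ - p/9 - √2*√p/9)
(U(51) + u(25, 49))*(d(39) + 4877) = ((⅔ - ⅑*51 - √2*√51/9) + (8 - 1*25 - 5*49))*(39 + 4877) = ((⅔ - 17/3 - √102/9) + (8 - 25 - 245))*4916 = ((-5 - √102/9) - 262)*4916 = (-267 - √102/9)*4916 = -1312572 - 4916*√102/9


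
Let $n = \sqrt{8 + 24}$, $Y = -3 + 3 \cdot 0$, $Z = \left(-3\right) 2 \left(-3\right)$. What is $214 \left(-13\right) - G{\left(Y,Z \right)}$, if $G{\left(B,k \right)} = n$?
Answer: $-2782 - 4 \sqrt{2} \approx -2787.7$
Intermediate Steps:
$Z = 18$ ($Z = \left(-6\right) \left(-3\right) = 18$)
$Y = -3$ ($Y = -3 + 0 = -3$)
$n = 4 \sqrt{2}$ ($n = \sqrt{32} = 4 \sqrt{2} \approx 5.6569$)
$G{\left(B,k \right)} = 4 \sqrt{2}$
$214 \left(-13\right) - G{\left(Y,Z \right)} = 214 \left(-13\right) - 4 \sqrt{2} = -2782 - 4 \sqrt{2}$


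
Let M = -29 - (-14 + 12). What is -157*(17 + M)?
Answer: 1570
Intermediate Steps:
M = -27 (M = -29 - 1*(-2) = -29 + 2 = -27)
-157*(17 + M) = -157*(17 - 27) = -157*(-10) = 1570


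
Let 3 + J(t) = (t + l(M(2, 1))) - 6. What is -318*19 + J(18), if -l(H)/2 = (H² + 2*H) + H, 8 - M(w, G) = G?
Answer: -6173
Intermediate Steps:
M(w, G) = 8 - G
l(H) = -6*H - 2*H² (l(H) = -2*((H² + 2*H) + H) = -2*(H² + 3*H) = -6*H - 2*H²)
J(t) = -149 + t (J(t) = -3 + ((t - 2*(8 - 1*1)*(3 + (8 - 1*1))) - 6) = -3 + ((t - 2*(8 - 1)*(3 + (8 - 1))) - 6) = -3 + ((t - 2*7*(3 + 7)) - 6) = -3 + ((t - 2*7*10) - 6) = -3 + ((t - 140) - 6) = -3 + ((-140 + t) - 6) = -3 + (-146 + t) = -149 + t)
-318*19 + J(18) = -318*19 + (-149 + 18) = -6042 - 131 = -6173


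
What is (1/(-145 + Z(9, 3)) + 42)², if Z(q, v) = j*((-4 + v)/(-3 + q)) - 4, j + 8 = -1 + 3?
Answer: 38626225/21904 ≈ 1763.4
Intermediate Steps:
j = -6 (j = -8 + (-1 + 3) = -8 + 2 = -6)
Z(q, v) = -4 - 6*(-4 + v)/(-3 + q) (Z(q, v) = -6*(-4 + v)/(-3 + q) - 4 = -4 - 6*(-4 + v)/(-3 + q))
(1/(-145 + Z(9, 3)) + 42)² = (1/(-145 + 2*(18 - 3*3 - 2*9)/(-3 + 9)) + 42)² = (1/(-145 + 2*(18 - 9 - 18)/6) + 42)² = (1/(-145 + 2*(⅙)*(-9)) + 42)² = (1/(-145 - 3) + 42)² = (1/(-148) + 42)² = (-1/148 + 42)² = (6215/148)² = 38626225/21904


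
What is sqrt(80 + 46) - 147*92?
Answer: -13524 + 3*sqrt(14) ≈ -13513.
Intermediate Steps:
sqrt(80 + 46) - 147*92 = sqrt(126) - 13524 = 3*sqrt(14) - 13524 = -13524 + 3*sqrt(14)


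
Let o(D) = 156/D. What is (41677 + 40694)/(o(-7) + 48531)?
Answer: 192199/113187 ≈ 1.6981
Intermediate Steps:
(41677 + 40694)/(o(-7) + 48531) = (41677 + 40694)/(156/(-7) + 48531) = 82371/(156*(-1/7) + 48531) = 82371/(-156/7 + 48531) = 82371/(339561/7) = 82371*(7/339561) = 192199/113187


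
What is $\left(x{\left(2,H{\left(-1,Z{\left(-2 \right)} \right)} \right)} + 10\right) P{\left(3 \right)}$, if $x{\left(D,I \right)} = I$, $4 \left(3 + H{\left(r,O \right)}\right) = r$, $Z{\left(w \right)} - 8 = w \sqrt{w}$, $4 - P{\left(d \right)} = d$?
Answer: $\frac{27}{4} \approx 6.75$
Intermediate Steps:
$P{\left(d \right)} = 4 - d$
$Z{\left(w \right)} = 8 + w^{\frac{3}{2}}$ ($Z{\left(w \right)} = 8 + w \sqrt{w} = 8 + w^{\frac{3}{2}}$)
$H{\left(r,O \right)} = -3 + \frac{r}{4}$
$\left(x{\left(2,H{\left(-1,Z{\left(-2 \right)} \right)} \right)} + 10\right) P{\left(3 \right)} = \left(\left(-3 + \frac{1}{4} \left(-1\right)\right) + 10\right) \left(4 - 3\right) = \left(\left(-3 - \frac{1}{4}\right) + 10\right) \left(4 - 3\right) = \left(- \frac{13}{4} + 10\right) 1 = \frac{27}{4} \cdot 1 = \frac{27}{4}$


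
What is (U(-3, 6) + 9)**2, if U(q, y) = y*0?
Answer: 81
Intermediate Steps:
U(q, y) = 0
(U(-3, 6) + 9)**2 = (0 + 9)**2 = 9**2 = 81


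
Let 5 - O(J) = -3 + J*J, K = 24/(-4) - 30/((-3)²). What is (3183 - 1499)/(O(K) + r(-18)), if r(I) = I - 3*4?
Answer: -7578/491 ≈ -15.434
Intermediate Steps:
r(I) = -12 + I (r(I) = I - 12 = -12 + I)
K = -28/3 (K = 24*(-¼) - 30/9 = -6 - 30*⅑ = -6 - 10/3 = -28/3 ≈ -9.3333)
O(J) = 8 - J² (O(J) = 5 - (-3 + J*J) = 5 - (-3 + J²) = 5 + (3 - J²) = 8 - J²)
(3183 - 1499)/(O(K) + r(-18)) = (3183 - 1499)/((8 - (-28/3)²) + (-12 - 18)) = 1684/((8 - 1*784/9) - 30) = 1684/((8 - 784/9) - 30) = 1684/(-712/9 - 30) = 1684/(-982/9) = 1684*(-9/982) = -7578/491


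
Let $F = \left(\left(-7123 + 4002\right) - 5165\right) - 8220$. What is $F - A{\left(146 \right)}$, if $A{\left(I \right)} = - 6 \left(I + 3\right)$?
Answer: $-15612$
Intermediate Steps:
$A{\left(I \right)} = -18 - 6 I$ ($A{\left(I \right)} = - 6 \left(3 + I\right) = -18 - 6 I$)
$F = -16506$ ($F = \left(-3121 - 5165\right) - 8220 = -8286 - 8220 = -16506$)
$F - A{\left(146 \right)} = -16506 - \left(-18 - 876\right) = -16506 - -894 = -16506 + 894 = -15612$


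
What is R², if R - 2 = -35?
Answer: 1089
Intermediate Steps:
R = -33 (R = 2 - 35 = -33)
R² = (-33)² = 1089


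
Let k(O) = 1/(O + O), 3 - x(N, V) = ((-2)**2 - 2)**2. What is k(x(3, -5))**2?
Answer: 1/4 ≈ 0.25000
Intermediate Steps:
x(N, V) = -1 (x(N, V) = 3 - ((-2)**2 - 2)**2 = 3 - (4 - 2)**2 = 3 - 1*2**2 = 3 - 1*4 = 3 - 4 = -1)
k(O) = 1/(2*O)
k(x(3, -5))**2 = ((1/2)/(-1))**2 = ((1/2)*(-1))**2 = (-1/2)**2 = 1/4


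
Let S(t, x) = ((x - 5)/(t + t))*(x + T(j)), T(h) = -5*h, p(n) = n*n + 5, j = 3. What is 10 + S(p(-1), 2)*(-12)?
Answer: -29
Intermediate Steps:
p(n) = 5 + n² (p(n) = n² + 5 = 5 + n²)
S(t, x) = (-15 + x)*(-5 + x)/(2*t) (S(t, x) = ((x - 5)/(t + t))*(x - 5*3) = ((-5 + x)/((2*t)))*(x - 15) = ((-5 + x)*(1/(2*t)))*(-15 + x) = ((-5 + x)/(2*t))*(-15 + x) = (-15 + x)*(-5 + x)/(2*t))
10 + S(p(-1), 2)*(-12) = 10 + ((75 + 2² - 20*2)/(2*(5 + (-1)²)))*(-12) = 10 + ((75 + 4 - 40)/(2*(5 + 1)))*(-12) = 10 + ((½)*39/6)*(-12) = 10 + ((½)*(⅙)*39)*(-12) = 10 + (13/4)*(-12) = 10 - 39 = -29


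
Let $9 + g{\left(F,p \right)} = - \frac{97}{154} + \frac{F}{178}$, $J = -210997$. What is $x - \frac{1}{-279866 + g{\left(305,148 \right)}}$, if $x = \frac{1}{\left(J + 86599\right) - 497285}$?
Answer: $\frac{2342417650}{1192373041902167} \approx 1.9645 \cdot 10^{-6}$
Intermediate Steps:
$g{\left(F,p \right)} = - \frac{1483}{154} + \frac{F}{178}$ ($g{\left(F,p \right)} = -9 + \left(- \frac{97}{154} + \frac{F}{178}\right) = - \frac{1483}{154} + \frac{F}{178}$)
$x = - \frac{1}{621683}$ ($x = \frac{1}{\left(-210997 + 86599\right) - 497285} = \frac{1}{-124398 - 497285} = \frac{1}{-621683} = - \frac{1}{621683} \approx -1.6085 \cdot 10^{-6}$)
$x - \frac{1}{-279866 + g{\left(305,148 \right)}} = - \frac{1}{621683} - \frac{1}{-279866 + \left(- \frac{1483}{154} + \frac{1}{178} \cdot 305\right)} = - \frac{1}{621683} - \frac{1}{-279866 + \left(- \frac{1483}{154} + \frac{305}{178}\right)} = - \frac{1}{621683} - \frac{1}{-279866 - \frac{54251}{6853}} = - \frac{1}{621683} - \frac{1}{- \frac{1917975949}{6853}} = - \frac{1}{621683} - - \frac{6853}{1917975949} = - \frac{1}{621683} + \frac{6853}{1917975949} = \frac{2342417650}{1192373041902167}$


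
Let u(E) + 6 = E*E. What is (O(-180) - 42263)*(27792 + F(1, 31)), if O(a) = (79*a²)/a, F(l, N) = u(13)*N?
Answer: -1855184135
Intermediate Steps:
u(E) = -6 + E² (u(E) = -6 + E*E = -6 + E²)
F(l, N) = 163*N (F(l, N) = (-6 + 13²)*N = (-6 + 169)*N = 163*N)
O(a) = 79*a
(O(-180) - 42263)*(27792 + F(1, 31)) = (79*(-180) - 42263)*(27792 + 163*31) = (-14220 - 42263)*(27792 + 5053) = -56483*32845 = -1855184135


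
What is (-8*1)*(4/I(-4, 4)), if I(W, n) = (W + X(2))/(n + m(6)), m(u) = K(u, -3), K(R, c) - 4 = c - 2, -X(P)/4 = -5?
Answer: -6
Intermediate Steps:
X(P) = 20 (X(P) = -4*(-5) = 20)
K(R, c) = 2 + c (K(R, c) = 4 + (c - 2) = 4 + (-2 + c) = 2 + c)
m(u) = -1 (m(u) = 2 - 3 = -1)
I(W, n) = (20 + W)/(-1 + n) (I(W, n) = (W + 20)/(n - 1) = (20 + W)/(-1 + n))
(-8*1)*(4/I(-4, 4)) = (-8*1)*(4/(((20 - 4)/(-1 + 4)))) = -32/(16/3) = -32/((⅓)*16) = -32/16/3 = -32*3/16 = -8*¾ = -6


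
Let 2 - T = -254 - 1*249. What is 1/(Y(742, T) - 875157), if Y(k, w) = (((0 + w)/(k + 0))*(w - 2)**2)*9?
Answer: 742/500559411 ≈ 1.4823e-6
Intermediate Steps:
T = 505 (T = 2 - (-254 - 1*249) = 2 - (-254 - 249) = 2 - 1*(-503) = 2 + 503 = 505)
Y(k, w) = 9*w*(-2 + w)**2/k (Y(k, w) = ((w/k)*(-2 + w)**2)*9 = (w*(-2 + w)**2/k)*9 = 9*w*(-2 + w)**2/k)
1/(Y(742, T) - 875157) = 1/(9*505*(-2 + 505)**2/742 - 875157) = 1/(9*505*(1/742)*503**2 - 875157) = 1/(9*505*(1/742)*253009 - 875157) = 1/(1149925905/742 - 875157) = 1/(500559411/742) = 742/500559411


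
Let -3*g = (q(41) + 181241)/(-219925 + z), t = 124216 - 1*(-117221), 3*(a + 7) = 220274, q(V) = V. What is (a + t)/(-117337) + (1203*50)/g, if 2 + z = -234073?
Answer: 14419041767424476/31906629051 ≈ 4.5191e+5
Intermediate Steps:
z = -234075 (z = -2 - 234073 = -234075)
a = 220253/3 (a = -7 + (⅓)*220274 = -7 + 220274/3 = 220253/3 ≈ 73418.)
t = 241437 (t = 124216 + 117221 = 241437)
g = 90641/681000 (g = -(41 + 181241)/(3*(-219925 - 234075)) = -181282/(3*(-454000)) = -181282*(-1)/(3*454000) = -⅓*(-90641/227000) = 90641/681000 ≈ 0.13310)
(a + t)/(-117337) + (1203*50)/g = (220253/3 + 241437)/(-117337) + (1203*50)/(90641/681000) = (944564/3)*(-1/117337) + 60150*(681000/90641) = -944564/352011 + 40962150000/90641 = 14419041767424476/31906629051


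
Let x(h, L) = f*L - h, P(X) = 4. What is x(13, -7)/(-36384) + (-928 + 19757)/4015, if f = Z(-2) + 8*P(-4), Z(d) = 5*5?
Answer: 171682129/36520440 ≈ 4.7010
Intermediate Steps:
Z(d) = 25
f = 57 (f = 25 + 8*4 = 25 + 32 = 57)
x(h, L) = -h + 57*L (x(h, L) = 57*L - h = -h + 57*L)
x(13, -7)/(-36384) + (-928 + 19757)/4015 = (-1*13 + 57*(-7))/(-36384) + (-928 + 19757)/4015 = (-13 - 399)*(-1/36384) + 18829*(1/4015) = -412*(-1/36384) + 18829/4015 = 103/9096 + 18829/4015 = 171682129/36520440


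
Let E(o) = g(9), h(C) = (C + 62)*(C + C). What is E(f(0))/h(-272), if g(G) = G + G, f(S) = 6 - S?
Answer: 3/19040 ≈ 0.00015756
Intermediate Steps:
g(G) = 2*G
h(C) = 2*C*(62 + C) (h(C) = (62 + C)*(2*C) = 2*C*(62 + C))
E(o) = 18 (E(o) = 2*9 = 18)
E(f(0))/h(-272) = 18/((2*(-272)*(62 - 272))) = 18/((2*(-272)*(-210))) = 18/114240 = 18*(1/114240) = 3/19040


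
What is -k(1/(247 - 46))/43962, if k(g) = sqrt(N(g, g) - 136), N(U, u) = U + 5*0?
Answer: -I*sqrt(5494335)/8836362 ≈ -0.00026527*I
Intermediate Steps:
N(U, u) = U (N(U, u) = U + 0 = U)
k(g) = sqrt(-136 + g) (k(g) = sqrt(g - 136) = sqrt(-136 + g))
-k(1/(247 - 46))/43962 = -sqrt(-136 + 1/(247 - 46))/43962 = -sqrt(-136 + 1/201)/43962 = -sqrt(-27335/201)/43962 = -I*sqrt(5494335)/201/43962 = -I*sqrt(5494335)/8836362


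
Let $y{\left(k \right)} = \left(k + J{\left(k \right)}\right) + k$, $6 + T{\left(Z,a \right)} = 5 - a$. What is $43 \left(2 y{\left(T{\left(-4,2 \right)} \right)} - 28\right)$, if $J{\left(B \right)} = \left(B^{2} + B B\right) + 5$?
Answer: $258$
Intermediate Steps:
$J{\left(B \right)} = 5 + 2 B^{2}$ ($J{\left(B \right)} = \left(B^{2} + B^{2}\right) + 5 = 2 B^{2} + 5 = 5 + 2 B^{2}$)
$T{\left(Z,a \right)} = -1 - a$ ($T{\left(Z,a \right)} = -6 - \left(-5 + a\right) = -1 - a$)
$y{\left(k \right)} = 5 + 2 k + 2 k^{2}$ ($y{\left(k \right)} = \left(k + \left(5 + 2 k^{2}\right)\right) + k = \left(5 + k + 2 k^{2}\right) + k = 5 + 2 k + 2 k^{2}$)
$43 \left(2 y{\left(T{\left(-4,2 \right)} \right)} - 28\right) = 43 \left(2 \left(5 + 2 \left(-1 - 2\right) + 2 \left(-1 - 2\right)^{2}\right) - 28\right) = 43 \left(2 \left(5 + 2 \left(-3\right) + 2 \left(-3\right)^{2}\right) - 28\right) = 43 \left(2 \left(5 - 6 + 2 \cdot 9\right) - 28\right) = 43 \left(2 \left(5 - 6 + 18\right) - 28\right) = 43 \left(2 \cdot 17 - 28\right) = 43 \left(34 - 28\right) = 43 \cdot 6 = 258$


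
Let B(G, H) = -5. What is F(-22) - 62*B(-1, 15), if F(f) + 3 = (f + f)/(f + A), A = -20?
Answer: 6469/21 ≈ 308.05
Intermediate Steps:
F(f) = -3 + 2*f/(-20 + f) (F(f) = -3 + (f + f)/(f - 20) = -3 + (2*f)/(-20 + f) = -3 + 2*f/(-20 + f))
F(-22) - 62*B(-1, 15) = (60 - 1*(-22))/(-20 - 22) - 62*(-5) = (60 + 22)/(-42) + 310 = -1/42*82 + 310 = -41/21 + 310 = 6469/21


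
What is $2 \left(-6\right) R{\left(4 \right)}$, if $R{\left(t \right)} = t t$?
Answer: $-192$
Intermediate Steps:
$R{\left(t \right)} = t^{2}$
$2 \left(-6\right) R{\left(4 \right)} = 2 \left(-6\right) 4^{2} = \left(-12\right) 16 = -192$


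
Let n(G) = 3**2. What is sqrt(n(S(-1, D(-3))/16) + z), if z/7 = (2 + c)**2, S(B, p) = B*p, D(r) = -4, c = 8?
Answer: sqrt(709) ≈ 26.627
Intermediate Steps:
n(G) = 9
z = 700 (z = 7*(2 + 8)**2 = 7*10**2 = 7*100 = 700)
sqrt(n(S(-1, D(-3))/16) + z) = sqrt(9 + 700) = sqrt(709)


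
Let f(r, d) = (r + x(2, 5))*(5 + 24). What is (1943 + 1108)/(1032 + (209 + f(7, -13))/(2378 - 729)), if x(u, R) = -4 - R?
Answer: 5031099/1701919 ≈ 2.9561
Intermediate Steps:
f(r, d) = -261 + 29*r (f(r, d) = (r + (-4 - 1*5))*(5 + 24) = (r + (-4 - 5))*29 = (r - 9)*29 = (-9 + r)*29 = -261 + 29*r)
(1943 + 1108)/(1032 + (209 + f(7, -13))/(2378 - 729)) = (1943 + 1108)/(1032 + (209 + (-261 + 29*7))/(2378 - 729)) = 3051/(1032 + (209 + (-261 + 203))/1649) = 3051/(1032 + (209 - 58)*(1/1649)) = 3051/(1032 + 151*(1/1649)) = 3051/(1032 + 151/1649) = 3051/(1701919/1649) = 3051*(1649/1701919) = 5031099/1701919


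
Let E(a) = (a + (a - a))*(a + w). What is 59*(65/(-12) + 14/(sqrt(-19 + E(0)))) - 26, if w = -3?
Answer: -4147/12 - 826*I*sqrt(19)/19 ≈ -345.58 - 189.5*I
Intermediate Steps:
E(a) = a*(-3 + a) (E(a) = (a + (a - a))*(a - 3) = (a + 0)*(-3 + a) = a*(-3 + a))
59*(65/(-12) + 14/(sqrt(-19 + E(0)))) - 26 = 59*(65/(-12) + 14/(sqrt(-19 + 0*(-3 + 0)))) - 26 = 59*(65*(-1/12) + 14/(sqrt(-19 + 0*(-3)))) - 26 = 59*(-65/12 + 14/(sqrt(-19 + 0))) - 26 = 59*(-65/12 + 14/(sqrt(-19))) - 26 = 59*(-65/12 + 14/((I*sqrt(19)))) - 26 = 59*(-65/12 + 14*(-I*sqrt(19)/19)) - 26 = 59*(-65/12 - 14*I*sqrt(19)/19) - 26 = (-3835/12 - 826*I*sqrt(19)/19) - 26 = -4147/12 - 826*I*sqrt(19)/19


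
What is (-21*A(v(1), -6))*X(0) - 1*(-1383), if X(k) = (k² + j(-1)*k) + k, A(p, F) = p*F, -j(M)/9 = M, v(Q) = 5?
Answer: 1383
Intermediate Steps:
j(M) = -9*M
A(p, F) = F*p
X(k) = k² + 10*k (X(k) = (k² + (-9*(-1))*k) + k = (k² + 9*k) + k = k² + 10*k)
(-21*A(v(1), -6))*X(0) - 1*(-1383) = (-(-126)*5)*(0*(10 + 0)) - 1*(-1383) = (-21*(-30))*(0*10) + 1383 = 630*0 + 1383 = 0 + 1383 = 1383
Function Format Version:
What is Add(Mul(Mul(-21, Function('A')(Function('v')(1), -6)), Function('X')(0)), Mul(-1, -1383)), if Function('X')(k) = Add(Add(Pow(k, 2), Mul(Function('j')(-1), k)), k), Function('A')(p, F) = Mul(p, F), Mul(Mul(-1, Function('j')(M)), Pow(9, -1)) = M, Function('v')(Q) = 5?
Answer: 1383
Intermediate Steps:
Function('j')(M) = Mul(-9, M)
Function('A')(p, F) = Mul(F, p)
Function('X')(k) = Add(Pow(k, 2), Mul(10, k)) (Function('X')(k) = Add(Add(Pow(k, 2), Mul(Mul(-9, -1), k)), k) = Add(Add(Pow(k, 2), Mul(9, k)), k) = Add(Pow(k, 2), Mul(10, k)))
Add(Mul(Mul(-21, Function('A')(Function('v')(1), -6)), Function('X')(0)), Mul(-1, -1383)) = Add(Mul(Mul(-21, Mul(-6, 5)), Mul(0, Add(10, 0))), Mul(-1, -1383)) = Add(Mul(Mul(-21, -30), Mul(0, 10)), 1383) = Add(Mul(630, 0), 1383) = Add(0, 1383) = 1383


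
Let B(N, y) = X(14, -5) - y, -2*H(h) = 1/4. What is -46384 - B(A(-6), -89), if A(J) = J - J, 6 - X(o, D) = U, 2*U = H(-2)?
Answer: -743665/16 ≈ -46479.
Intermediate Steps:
H(h) = -⅛ (H(h) = -½/4 = -½*¼ = -⅛)
U = -1/16 (U = (½)*(-⅛) = -1/16 ≈ -0.062500)
X(o, D) = 97/16 (X(o, D) = 6 - 1*(-1/16) = 6 + 1/16 = 97/16)
A(J) = 0
B(N, y) = 97/16 - y
-46384 - B(A(-6), -89) = -46384 - (97/16 - 1*(-89)) = -46384 - (97/16 + 89) = -46384 - 1*1521/16 = -46384 - 1521/16 = -743665/16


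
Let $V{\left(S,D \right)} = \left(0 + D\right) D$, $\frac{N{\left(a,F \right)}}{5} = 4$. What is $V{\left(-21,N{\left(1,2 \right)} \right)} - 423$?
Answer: $-23$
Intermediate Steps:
$N{\left(a,F \right)} = 20$ ($N{\left(a,F \right)} = 5 \cdot 4 = 20$)
$V{\left(S,D \right)} = D^{2}$ ($V{\left(S,D \right)} = D D = D^{2}$)
$V{\left(-21,N{\left(1,2 \right)} \right)} - 423 = 20^{2} - 423 = 400 - 423 = -23$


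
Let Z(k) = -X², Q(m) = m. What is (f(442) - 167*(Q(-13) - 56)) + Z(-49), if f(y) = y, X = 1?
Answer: 11964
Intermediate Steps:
Z(k) = -1 (Z(k) = -1*1² = -1*1 = -1)
(f(442) - 167*(Q(-13) - 56)) + Z(-49) = (442 - 167*(-13 - 56)) - 1 = (442 - 167*(-69)) - 1 = (442 + 11523) - 1 = 11965 - 1 = 11964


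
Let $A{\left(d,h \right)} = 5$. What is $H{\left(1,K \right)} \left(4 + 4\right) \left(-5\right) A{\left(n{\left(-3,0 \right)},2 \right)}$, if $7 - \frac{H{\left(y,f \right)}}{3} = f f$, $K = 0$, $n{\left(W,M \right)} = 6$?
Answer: $-4200$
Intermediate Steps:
$H{\left(y,f \right)} = 21 - 3 f^{2}$ ($H{\left(y,f \right)} = 21 - 3 f f = 21 - 3 f^{2}$)
$H{\left(1,K \right)} \left(4 + 4\right) \left(-5\right) A{\left(n{\left(-3,0 \right)},2 \right)} = \left(21 - 3 \cdot 0^{2}\right) \left(4 + 4\right) \left(-5\right) 5 = \left(21 - 0\right) 8 \left(-5\right) 5 = \left(21 + 0\right) \left(-40\right) 5 = 21 \left(-40\right) 5 = \left(-840\right) 5 = -4200$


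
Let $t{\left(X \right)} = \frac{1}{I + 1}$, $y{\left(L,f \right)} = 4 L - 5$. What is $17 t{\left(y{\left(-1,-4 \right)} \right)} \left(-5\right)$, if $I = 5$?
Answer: $- \frac{85}{6} \approx -14.167$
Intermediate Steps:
$y{\left(L,f \right)} = -5 + 4 L$
$t{\left(X \right)} = \frac{1}{6}$ ($t{\left(X \right)} = \frac{1}{5 + 1} = \frac{1}{6}$)
$17 t{\left(y{\left(-1,-4 \right)} \right)} \left(-5\right) = 17 \cdot \frac{1}{6} \left(-5\right) = \frac{17}{6} \left(-5\right) = - \frac{85}{6}$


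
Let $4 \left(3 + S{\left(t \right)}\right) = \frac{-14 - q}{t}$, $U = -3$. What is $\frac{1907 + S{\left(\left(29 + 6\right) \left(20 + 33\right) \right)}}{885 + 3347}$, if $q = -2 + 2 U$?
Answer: $\frac{7063837}{15700720} \approx 0.44991$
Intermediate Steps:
$q = -8$ ($q = -2 + 2 \left(-3\right) = -2 - 6 = -8$)
$S{\left(t \right)} = -3 - \frac{3}{2 t}$ ($S{\left(t \right)} = -3 + \frac{\left(-14 - -8\right) \frac{1}{t}}{4} = -3 + \frac{\left(-14 + 8\right) \frac{1}{t}}{4} = -3 + \frac{\left(-6\right) \frac{1}{t}}{4} = -3 - \frac{3}{2 t}$)
$\frac{1907 + S{\left(\left(29 + 6\right) \left(20 + 33\right) \right)}}{885 + 3347} = \frac{1907 - \left(3 + \frac{3}{2 \left(29 + 6\right) \left(20 + 33\right)}\right)}{885 + 3347} = \frac{1907 - \left(3 + \frac{3}{2 \cdot 35 \cdot 53}\right)}{4232} = \left(1907 - \left(3 + \frac{3}{2 \cdot 1855}\right)\right) \frac{1}{4232} = \left(1907 - \frac{11133}{3710}\right) \frac{1}{4232} = \frac{7063837}{3710} \cdot \frac{1}{4232} = \frac{7063837}{15700720}$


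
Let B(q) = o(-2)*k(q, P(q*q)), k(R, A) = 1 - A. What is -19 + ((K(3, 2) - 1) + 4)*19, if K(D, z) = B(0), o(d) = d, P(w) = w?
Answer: 0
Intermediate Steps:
B(q) = -2 + 2*q**2 (B(q) = -2*(1 - q*q) = -2*(1 - q**2) = -2 + 2*q**2)
K(D, z) = -2 (K(D, z) = -2 + 2*0**2 = -2 + 2*0 = -2 + 0 = -2)
-19 + ((K(3, 2) - 1) + 4)*19 = -19 + ((-2 - 1) + 4)*19 = -19 + (-3 + 4)*19 = -19 + 1*19 = -19 + 19 = 0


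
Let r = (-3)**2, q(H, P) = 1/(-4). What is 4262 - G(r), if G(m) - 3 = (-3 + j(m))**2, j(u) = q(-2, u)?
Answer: 67975/16 ≈ 4248.4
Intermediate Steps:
q(H, P) = -1/4
j(u) = -1/4
r = 9
G(m) = 217/16 (G(m) = 3 + (-3 - 1/4)**2 = 3 + (-13/4)**2 = 3 + 169/16 = 217/16)
4262 - G(r) = 4262 - 1*217/16 = 4262 - 217/16 = 67975/16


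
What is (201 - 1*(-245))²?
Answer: 198916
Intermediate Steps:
(201 - 1*(-245))² = (201 + 245)² = 446² = 198916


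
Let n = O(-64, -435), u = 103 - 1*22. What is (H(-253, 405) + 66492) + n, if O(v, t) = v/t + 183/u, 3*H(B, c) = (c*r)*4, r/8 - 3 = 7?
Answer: 429453601/3915 ≈ 1.0969e+5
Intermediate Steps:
r = 80 (r = 24 + 8*7 = 24 + 56 = 80)
u = 81 (u = 103 - 22 = 81)
H(B, c) = 320*c/3 (H(B, c) = ((c*80)*4)/3 = ((80*c)*4)/3 = (320*c)/3 = 320*c/3)
O(v, t) = 61/27 + v/t (O(v, t) = v/t + 183/81 = v/t + 183*(1/81) = v/t + 61/27 = 61/27 + v/t)
n = 9421/3915 (n = 61/27 - 64/(-435) = 61/27 - 64*(-1/435) = 61/27 + 64/435 = 9421/3915 ≈ 2.4064)
(H(-253, 405) + 66492) + n = ((320/3)*405 + 66492) + 9421/3915 = (43200 + 66492) + 9421/3915 = 109692 + 9421/3915 = 429453601/3915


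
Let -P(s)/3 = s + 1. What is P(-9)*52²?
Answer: 64896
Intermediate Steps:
P(s) = -3 - 3*s (P(s) = -3*(s + 1) = -3*(1 + s) = -3 - 3*s)
P(-9)*52² = (-3 - 3*(-9))*52² = (-3 + 27)*2704 = 24*2704 = 64896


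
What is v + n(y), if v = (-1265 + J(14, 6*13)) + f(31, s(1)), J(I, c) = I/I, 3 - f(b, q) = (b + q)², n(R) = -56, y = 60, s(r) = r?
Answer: -2341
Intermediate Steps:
f(b, q) = 3 - (b + q)²
J(I, c) = 1
v = -2285 (v = (-1265 + 1) + (3 - (31 + 1)²) = -1264 + (3 - 1*32²) = -1264 + (3 - 1*1024) = -1264 + (3 - 1024) = -1264 - 1021 = -2285)
v + n(y) = -2285 - 56 = -2341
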